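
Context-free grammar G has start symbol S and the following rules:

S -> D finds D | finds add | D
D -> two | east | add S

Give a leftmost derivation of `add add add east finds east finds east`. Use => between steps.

S => D   [S -> D]
D => add S   [D -> add S]
add S => add D   [S -> D]
add D => add add S   [D -> add S]
add add S => add add D finds D   [S -> D finds D]
add add D finds D => add add add S finds D   [D -> add S]
add add add S finds D => add add add D finds D finds D   [S -> D finds D]
add add add D finds D finds D => add add add east finds D finds D   [D -> east]
add add add east finds D finds D => add add add east finds east finds D   [D -> east]
add add add east finds east finds D => add add add east finds east finds east   [D -> east]

S => D => add S => add D => add add S => add add D finds D => add add add S finds D => add add add D finds D finds D => add add add east finds D finds D => add add add east finds east finds D => add add add east finds east finds east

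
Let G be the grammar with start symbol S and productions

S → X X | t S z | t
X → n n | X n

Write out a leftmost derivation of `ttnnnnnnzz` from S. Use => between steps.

S => tSz => ttSzz => ttXXzz => ttnnXzz => ttnnXnzz => ttnnXnnzz => ttnnnnnnzz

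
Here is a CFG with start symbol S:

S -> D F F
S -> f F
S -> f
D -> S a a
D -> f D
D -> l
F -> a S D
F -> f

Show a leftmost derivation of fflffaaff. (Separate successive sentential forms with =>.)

S=>DFF=>SaaFF=>DFFaaFF=>fDFFaaFF=>ffDFFaaFF=>fflFFaaFF=>fflfFaaFF=>fflffaaFF=>fflffaafF=>fflffaaff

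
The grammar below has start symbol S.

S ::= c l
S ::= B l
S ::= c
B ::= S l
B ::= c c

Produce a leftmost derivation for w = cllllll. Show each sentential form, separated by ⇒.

S ⇒ Bl   [S ::= B l]
Bl ⇒ Sll   [B ::= S l]
Sll ⇒ Blll   [S ::= B l]
Blll ⇒ Sllll   [B ::= S l]
Sllll ⇒ Blllll   [S ::= B l]
Blllll ⇒ Sllllll   [B ::= S l]
Sllllll ⇒ cllllll   [S ::= c]

S⇒Bl⇒Sll⇒Blll⇒Sllll⇒Blllll⇒Sllllll⇒cllllll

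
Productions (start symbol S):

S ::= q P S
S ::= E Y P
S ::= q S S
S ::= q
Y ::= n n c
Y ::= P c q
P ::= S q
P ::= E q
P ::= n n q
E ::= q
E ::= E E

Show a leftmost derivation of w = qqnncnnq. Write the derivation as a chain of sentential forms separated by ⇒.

S ⇒ EYP ⇒ EEYP ⇒ qEYP ⇒ qqYP ⇒ qqnncP ⇒ qqnncnnq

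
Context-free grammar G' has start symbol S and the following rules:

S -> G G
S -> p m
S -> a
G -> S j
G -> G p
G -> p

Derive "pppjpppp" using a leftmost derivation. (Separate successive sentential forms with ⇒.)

S ⇒ GG   [S -> G G]
GG ⇒ GpG   [G -> G p]
GpG ⇒ GppG   [G -> G p]
GppG ⇒ GpppG   [G -> G p]
GpppG ⇒ SjpppG   [G -> S j]
SjpppG ⇒ GGjpppG   [S -> G G]
GGjpppG ⇒ GpGjpppG   [G -> G p]
GpGjpppG ⇒ ppGjpppG   [G -> p]
ppGjpppG ⇒ pppjpppG   [G -> p]
pppjpppG ⇒ pppjpppp   [G -> p]

S ⇒ GG ⇒ GpG ⇒ GppG ⇒ GpppG ⇒ SjpppG ⇒ GGjpppG ⇒ GpGjpppG ⇒ ppGjpppG ⇒ pppjpppG ⇒ pppjpppp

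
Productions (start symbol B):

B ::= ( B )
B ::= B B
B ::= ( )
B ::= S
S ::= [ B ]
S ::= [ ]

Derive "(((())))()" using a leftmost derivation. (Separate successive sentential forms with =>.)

B => BB => (B)B => ((B))B => (((B)))B => (((())))B => (((())))()

B => BB   [B ::= B B]
BB => (B)B   [B ::= ( B )]
(B)B => ((B))B   [B ::= ( B )]
((B))B => (((B)))B   [B ::= ( B )]
(((B)))B => (((())))B   [B ::= ( )]
(((())))B => (((())))()   [B ::= ( )]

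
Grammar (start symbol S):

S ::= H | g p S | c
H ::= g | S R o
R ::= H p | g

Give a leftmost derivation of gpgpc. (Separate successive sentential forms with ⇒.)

S ⇒ gpS   [S ::= g p S]
gpS ⇒ gpgpS   [S ::= g p S]
gpgpS ⇒ gpgpc   [S ::= c]

S ⇒ gpS ⇒ gpgpS ⇒ gpgpc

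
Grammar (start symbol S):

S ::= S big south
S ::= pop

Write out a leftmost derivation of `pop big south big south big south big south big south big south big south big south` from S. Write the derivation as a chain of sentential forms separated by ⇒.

S ⇒ S big south ⇒ S big south big south ⇒ S big south big south big south ⇒ S big south big south big south big south ⇒ S big south big south big south big south big south ⇒ S big south big south big south big south big south big south ⇒ S big south big south big south big south big south big south big south ⇒ S big south big south big south big south big south big south big south big south ⇒ pop big south big south big south big south big south big south big south big south

S ⇒ S big south   [S ::= S big south]
S big south ⇒ S big south big south   [S ::= S big south]
S big south big south ⇒ S big south big south big south   [S ::= S big south]
S big south big south big south ⇒ S big south big south big south big south   [S ::= S big south]
S big south big south big south big south ⇒ S big south big south big south big south big south   [S ::= S big south]
S big south big south big south big south big south ⇒ S big south big south big south big south big south big south   [S ::= S big south]
S big south big south big south big south big south big south ⇒ S big south big south big south big south big south big south big south   [S ::= S big south]
S big south big south big south big south big south big south big south ⇒ S big south big south big south big south big south big south big south big south   [S ::= S big south]
S big south big south big south big south big south big south big south big south ⇒ pop big south big south big south big south big south big south big south big south   [S ::= pop]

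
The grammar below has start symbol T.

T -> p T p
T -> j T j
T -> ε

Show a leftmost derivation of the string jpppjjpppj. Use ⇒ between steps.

T⇒jTj⇒jpTpj⇒jppTppj⇒jpppTpppj⇒jpppjTjpppj⇒jpppjjpppj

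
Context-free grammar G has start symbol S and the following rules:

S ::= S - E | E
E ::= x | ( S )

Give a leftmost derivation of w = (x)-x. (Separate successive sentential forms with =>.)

S=>S-E=>E-E=>(S)-E=>(E)-E=>(x)-E=>(x)-x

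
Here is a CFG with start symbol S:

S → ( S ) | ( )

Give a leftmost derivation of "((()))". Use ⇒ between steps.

S ⇒ (S)   [S → ( S )]
(S) ⇒ ((S))   [S → ( S )]
((S)) ⇒ ((()))   [S → ( )]

S ⇒ (S) ⇒ ((S)) ⇒ ((()))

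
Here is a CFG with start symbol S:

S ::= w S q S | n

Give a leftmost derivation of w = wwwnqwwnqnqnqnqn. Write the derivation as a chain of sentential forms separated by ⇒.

S ⇒ wSqS   [S ::= w S q S]
wSqS ⇒ wwSqSqS   [S ::= w S q S]
wwSqSqS ⇒ wwwSqSqSqS   [S ::= w S q S]
wwwSqSqSqS ⇒ wwwnqSqSqS   [S ::= n]
wwwnqSqSqS ⇒ wwwnqwSqSqSqS   [S ::= w S q S]
wwwnqwSqSqSqS ⇒ wwwnqwwSqSqSqSqS   [S ::= w S q S]
wwwnqwwSqSqSqSqS ⇒ wwwnqwwnqSqSqSqS   [S ::= n]
wwwnqwwnqSqSqSqS ⇒ wwwnqwwnqnqSqSqS   [S ::= n]
wwwnqwwnqnqSqSqS ⇒ wwwnqwwnqnqnqSqS   [S ::= n]
wwwnqwwnqnqnqSqS ⇒ wwwnqwwnqnqnqnqS   [S ::= n]
wwwnqwwnqnqnqnqS ⇒ wwwnqwwnqnqnqnqn   [S ::= n]

S ⇒ wSqS ⇒ wwSqSqS ⇒ wwwSqSqSqS ⇒ wwwnqSqSqS ⇒ wwwnqwSqSqSqS ⇒ wwwnqwwSqSqSqSqS ⇒ wwwnqwwnqSqSqSqS ⇒ wwwnqwwnqnqSqSqS ⇒ wwwnqwwnqnqnqSqS ⇒ wwwnqwwnqnqnqnqS ⇒ wwwnqwwnqnqnqnqn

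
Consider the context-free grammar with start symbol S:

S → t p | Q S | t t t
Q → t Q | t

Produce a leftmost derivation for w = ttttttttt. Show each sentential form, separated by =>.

S=>QS=>tS=>tQS=>ttS=>ttQS=>tttQS=>ttttQS=>tttttQS=>ttttttS=>ttttttttt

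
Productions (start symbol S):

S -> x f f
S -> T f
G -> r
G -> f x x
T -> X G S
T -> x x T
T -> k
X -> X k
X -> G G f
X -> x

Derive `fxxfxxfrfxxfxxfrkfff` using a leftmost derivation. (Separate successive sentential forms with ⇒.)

S ⇒ Tf   [S -> T f]
Tf ⇒ XGSf   [T -> X G S]
XGSf ⇒ GGfGSf   [X -> G G f]
GGfGSf ⇒ fxxGfGSf   [G -> f x x]
fxxGfGSf ⇒ fxxfxxfGSf   [G -> f x x]
fxxfxxfGSf ⇒ fxxfxxfrSf   [G -> r]
fxxfxxfrSf ⇒ fxxfxxfrTff   [S -> T f]
fxxfxxfrTff ⇒ fxxfxxfrXGSff   [T -> X G S]
fxxfxxfrXGSff ⇒ fxxfxxfrGGfGSff   [X -> G G f]
fxxfxxfrGGfGSff ⇒ fxxfxxfrfxxGfGSff   [G -> f x x]
fxxfxxfrfxxGfGSff ⇒ fxxfxxfrfxxfxxfGSff   [G -> f x x]
fxxfxxfrfxxfxxfGSff ⇒ fxxfxxfrfxxfxxfrSff   [G -> r]
fxxfxxfrfxxfxxfrSff ⇒ fxxfxxfrfxxfxxfrTfff   [S -> T f]
fxxfxxfrfxxfxxfrTfff ⇒ fxxfxxfrfxxfxxfrkfff   [T -> k]

S⇒Tf⇒XGSf⇒GGfGSf⇒fxxGfGSf⇒fxxfxxfGSf⇒fxxfxxfrSf⇒fxxfxxfrTff⇒fxxfxxfrXGSff⇒fxxfxxfrGGfGSff⇒fxxfxxfrfxxGfGSff⇒fxxfxxfrfxxfxxfGSff⇒fxxfxxfrfxxfxxfrSff⇒fxxfxxfrfxxfxxfrTfff⇒fxxfxxfrfxxfxxfrkfff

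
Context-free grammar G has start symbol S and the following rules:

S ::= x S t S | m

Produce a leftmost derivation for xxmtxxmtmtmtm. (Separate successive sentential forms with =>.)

S => xStS => xxStStS => xxmtStS => xxmtxStStS => xxmtxxStStStS => xxmtxxmtStStS => xxmtxxmtmtStS => xxmtxxmtmtmtS => xxmtxxmtmtmtm

S => xStS   [S ::= x S t S]
xStS => xxStStS   [S ::= x S t S]
xxStStS => xxmtStS   [S ::= m]
xxmtStS => xxmtxStStS   [S ::= x S t S]
xxmtxStStS => xxmtxxStStStS   [S ::= x S t S]
xxmtxxStStStS => xxmtxxmtStStS   [S ::= m]
xxmtxxmtStStS => xxmtxxmtmtStS   [S ::= m]
xxmtxxmtmtStS => xxmtxxmtmtmtS   [S ::= m]
xxmtxxmtmtmtS => xxmtxxmtmtmtm   [S ::= m]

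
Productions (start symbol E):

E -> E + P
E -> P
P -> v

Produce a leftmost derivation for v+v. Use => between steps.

E => E+P => P+P => v+P => v+v

E => E+P   [E -> E + P]
E+P => P+P   [E -> P]
P+P => v+P   [P -> v]
v+P => v+v   [P -> v]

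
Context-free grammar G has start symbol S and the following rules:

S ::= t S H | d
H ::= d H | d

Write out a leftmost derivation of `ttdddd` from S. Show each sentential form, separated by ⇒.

S ⇒ tSH   [S ::= t S H]
tSH ⇒ ttSHH   [S ::= t S H]
ttSHH ⇒ ttdHH   [S ::= d]
ttdHH ⇒ ttddHH   [H ::= d H]
ttddHH ⇒ ttdddH   [H ::= d]
ttdddH ⇒ ttdddd   [H ::= d]

S ⇒ tSH ⇒ ttSHH ⇒ ttdHH ⇒ ttddHH ⇒ ttdddH ⇒ ttdddd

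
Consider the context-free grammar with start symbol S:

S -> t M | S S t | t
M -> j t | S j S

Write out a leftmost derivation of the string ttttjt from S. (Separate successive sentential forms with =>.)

S => tM => tSjS => tSStjS => ttStjS => ttttjS => ttttjt

S => tM   [S -> t M]
tM => tSjS   [M -> S j S]
tSjS => tSStjS   [S -> S S t]
tSStjS => ttStjS   [S -> t]
ttStjS => ttttjS   [S -> t]
ttttjS => ttttjt   [S -> t]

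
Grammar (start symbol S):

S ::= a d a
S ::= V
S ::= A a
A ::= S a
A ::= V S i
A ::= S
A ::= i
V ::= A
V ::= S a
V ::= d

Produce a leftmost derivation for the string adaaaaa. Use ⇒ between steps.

S ⇒ V   [S ::= V]
V ⇒ A   [V ::= A]
A ⇒ Sa   [A ::= S a]
Sa ⇒ Aaa   [S ::= A a]
Aaa ⇒ Saaa   [A ::= S a]
Saaa ⇒ Vaaa   [S ::= V]
Vaaa ⇒ Saaaa   [V ::= S a]
Saaaa ⇒ adaaaaa   [S ::= a d a]

S ⇒ V ⇒ A ⇒ Sa ⇒ Aaa ⇒ Saaa ⇒ Vaaa ⇒ Saaaa ⇒ adaaaaa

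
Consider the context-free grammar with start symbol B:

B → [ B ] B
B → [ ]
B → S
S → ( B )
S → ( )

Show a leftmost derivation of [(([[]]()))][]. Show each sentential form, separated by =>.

B => [B]B   [B → [ B ] B]
[B]B => [S]B   [B → S]
[S]B => [(B)]B   [S → ( B )]
[(B)]B => [(S)]B   [B → S]
[(S)]B => [((B))]B   [S → ( B )]
[((B))]B => [(([B]B))]B   [B → [ B ] B]
[(([B]B))]B => [(([[]]B))]B   [B → [ ]]
[(([[]]B))]B => [(([[]]S))]B   [B → S]
[(([[]]S))]B => [(([[]]()))]B   [S → ( )]
[(([[]]()))]B => [(([[]]()))][]   [B → [ ]]

B => [B]B => [S]B => [(B)]B => [(S)]B => [((B))]B => [(([B]B))]B => [(([[]]B))]B => [(([[]]S))]B => [(([[]]()))]B => [(([[]]()))][]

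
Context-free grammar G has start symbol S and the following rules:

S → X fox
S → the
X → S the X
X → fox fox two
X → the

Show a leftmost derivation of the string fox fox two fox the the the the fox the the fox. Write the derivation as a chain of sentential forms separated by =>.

S => X fox => S the X fox => X fox the X fox => fox fox two fox the X fox => fox fox two fox the S the X fox => fox fox two fox the X fox the X fox => fox fox two fox the S the X fox the X fox => fox fox two fox the the the X fox the X fox => fox fox two fox the the the the fox the X fox => fox fox two fox the the the the fox the the fox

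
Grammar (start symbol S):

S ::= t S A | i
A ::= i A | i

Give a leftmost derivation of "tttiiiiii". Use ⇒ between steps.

S ⇒ tSA   [S ::= t S A]
tSA ⇒ ttSAA   [S ::= t S A]
ttSAA ⇒ tttSAAA   [S ::= t S A]
tttSAAA ⇒ tttiAAA   [S ::= i]
tttiAAA ⇒ tttiiAAA   [A ::= i A]
tttiiAAA ⇒ tttiiiAAA   [A ::= i A]
tttiiiAAA ⇒ tttiiiiAA   [A ::= i]
tttiiiiAA ⇒ tttiiiiiA   [A ::= i]
tttiiiiiA ⇒ tttiiiiii   [A ::= i]

S⇒tSA⇒ttSAA⇒tttSAAA⇒tttiAAA⇒tttiiAAA⇒tttiiiAAA⇒tttiiiiAA⇒tttiiiiiA⇒tttiiiiii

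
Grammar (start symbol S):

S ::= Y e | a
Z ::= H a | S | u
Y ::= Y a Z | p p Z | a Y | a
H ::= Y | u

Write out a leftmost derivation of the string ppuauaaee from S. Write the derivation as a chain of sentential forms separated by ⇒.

S ⇒ Ye   [S ::= Y e]
Ye ⇒ YaZe   [Y ::= Y a Z]
YaZe ⇒ YaZaZe   [Y ::= Y a Z]
YaZaZe ⇒ ppZaZaZe   [Y ::= p p Z]
ppZaZaZe ⇒ ppuaZaZe   [Z ::= u]
ppuaZaZe ⇒ ppuauaZe   [Z ::= u]
ppuauaZe ⇒ ppuauaSe   [Z ::= S]
ppuauaSe ⇒ ppuauaYee   [S ::= Y e]
ppuauaYee ⇒ ppuauaaee   [Y ::= a]

S ⇒ Ye ⇒ YaZe ⇒ YaZaZe ⇒ ppZaZaZe ⇒ ppuaZaZe ⇒ ppuauaZe ⇒ ppuauaSe ⇒ ppuauaYee ⇒ ppuauaaee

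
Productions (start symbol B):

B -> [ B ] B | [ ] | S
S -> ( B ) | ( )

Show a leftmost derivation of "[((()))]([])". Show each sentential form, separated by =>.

B => [B]B   [B -> [ B ] B]
[B]B => [S]B   [B -> S]
[S]B => [(B)]B   [S -> ( B )]
[(B)]B => [(S)]B   [B -> S]
[(S)]B => [((B))]B   [S -> ( B )]
[((B))]B => [((S))]B   [B -> S]
[((S))]B => [((()))]B   [S -> ( )]
[((()))]B => [((()))]S   [B -> S]
[((()))]S => [((()))](B)   [S -> ( B )]
[((()))](B) => [((()))]([])   [B -> [ ]]

B => [B]B => [S]B => [(B)]B => [(S)]B => [((B))]B => [((S))]B => [((()))]B => [((()))]S => [((()))](B) => [((()))]([])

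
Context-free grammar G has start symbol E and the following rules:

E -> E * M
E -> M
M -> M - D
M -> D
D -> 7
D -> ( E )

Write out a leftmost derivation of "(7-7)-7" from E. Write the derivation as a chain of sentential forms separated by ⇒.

E⇒M⇒M-D⇒D-D⇒(E)-D⇒(M)-D⇒(M-D)-D⇒(D-D)-D⇒(7-D)-D⇒(7-7)-D⇒(7-7)-7

E ⇒ M   [E -> M]
M ⇒ M-D   [M -> M - D]
M-D ⇒ D-D   [M -> D]
D-D ⇒ (E)-D   [D -> ( E )]
(E)-D ⇒ (M)-D   [E -> M]
(M)-D ⇒ (M-D)-D   [M -> M - D]
(M-D)-D ⇒ (D-D)-D   [M -> D]
(D-D)-D ⇒ (7-D)-D   [D -> 7]
(7-D)-D ⇒ (7-7)-D   [D -> 7]
(7-7)-D ⇒ (7-7)-7   [D -> 7]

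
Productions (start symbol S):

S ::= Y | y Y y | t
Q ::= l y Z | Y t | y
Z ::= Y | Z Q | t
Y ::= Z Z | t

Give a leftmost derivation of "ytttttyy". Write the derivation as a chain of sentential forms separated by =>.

S=>yYy=>yZZy=>ytZy=>ytZQy=>ytZQQy=>ytYQQy=>ytZZQQy=>yttZQQy=>ytttQQy=>ytttYtQy=>ytttttQy=>ytttttyy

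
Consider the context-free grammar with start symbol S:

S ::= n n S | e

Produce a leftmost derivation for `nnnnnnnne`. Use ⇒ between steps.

S ⇒ nnS ⇒ nnnnS ⇒ nnnnnnS ⇒ nnnnnnnnS ⇒ nnnnnnnne

S ⇒ nnS   [S ::= n n S]
nnS ⇒ nnnnS   [S ::= n n S]
nnnnS ⇒ nnnnnnS   [S ::= n n S]
nnnnnnS ⇒ nnnnnnnnS   [S ::= n n S]
nnnnnnnnS ⇒ nnnnnnnne   [S ::= e]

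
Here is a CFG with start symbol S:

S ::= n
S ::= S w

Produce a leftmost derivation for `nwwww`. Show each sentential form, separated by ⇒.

S ⇒ Sw ⇒ Sww ⇒ Swww ⇒ Swwww ⇒ nwwww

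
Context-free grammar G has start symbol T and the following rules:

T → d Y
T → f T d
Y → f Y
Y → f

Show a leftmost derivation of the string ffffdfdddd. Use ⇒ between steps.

T ⇒ fTd ⇒ ffTdd ⇒ fffTddd ⇒ ffffTdddd ⇒ ffffdYdddd ⇒ ffffdfdddd

T ⇒ fTd   [T → f T d]
fTd ⇒ ffTdd   [T → f T d]
ffTdd ⇒ fffTddd   [T → f T d]
fffTddd ⇒ ffffTdddd   [T → f T d]
ffffTdddd ⇒ ffffdYdddd   [T → d Y]
ffffdYdddd ⇒ ffffdfdddd   [Y → f]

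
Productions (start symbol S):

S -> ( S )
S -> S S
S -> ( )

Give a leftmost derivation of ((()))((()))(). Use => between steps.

S=>SS=>(S)S=>((S))S=>((()))S=>((()))SS=>((()))(S)S=>((()))((S))S=>((()))((()))S=>((()))((()))()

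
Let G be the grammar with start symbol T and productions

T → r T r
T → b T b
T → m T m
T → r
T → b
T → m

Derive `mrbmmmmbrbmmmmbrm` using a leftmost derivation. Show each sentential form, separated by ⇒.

T ⇒ mTm ⇒ mrTrm ⇒ mrbTbrm ⇒ mrbmTmbrm ⇒ mrbmmTmmbrm ⇒ mrbmmmTmmmbrm ⇒ mrbmmmmTmmmmbrm ⇒ mrbmmmmbTbmmmmbrm ⇒ mrbmmmmbrbmmmmbrm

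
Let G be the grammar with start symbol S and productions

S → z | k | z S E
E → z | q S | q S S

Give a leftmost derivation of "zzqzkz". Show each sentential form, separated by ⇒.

S ⇒ zSE ⇒ zzE ⇒ zzqS ⇒ zzqzSE ⇒ zzqzkE ⇒ zzqzkz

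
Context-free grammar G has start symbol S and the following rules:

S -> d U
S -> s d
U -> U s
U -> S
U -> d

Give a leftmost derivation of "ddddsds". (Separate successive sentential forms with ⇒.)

S⇒dU⇒dS⇒ddU⇒ddUs⇒ddSs⇒dddUs⇒dddSs⇒ddddUs⇒ddddSs⇒ddddsds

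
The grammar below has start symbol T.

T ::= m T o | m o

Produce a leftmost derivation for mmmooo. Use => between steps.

T=>mTo=>mmToo=>mmmooo

T => mTo   [T ::= m T o]
mTo => mmToo   [T ::= m T o]
mmToo => mmmooo   [T ::= m o]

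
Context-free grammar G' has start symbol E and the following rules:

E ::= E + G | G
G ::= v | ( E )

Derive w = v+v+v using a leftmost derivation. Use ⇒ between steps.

E ⇒ E+G ⇒ E+G+G ⇒ G+G+G ⇒ v+G+G ⇒ v+v+G ⇒ v+v+v

E ⇒ E+G   [E ::= E + G]
E+G ⇒ E+G+G   [E ::= E + G]
E+G+G ⇒ G+G+G   [E ::= G]
G+G+G ⇒ v+G+G   [G ::= v]
v+G+G ⇒ v+v+G   [G ::= v]
v+v+G ⇒ v+v+v   [G ::= v]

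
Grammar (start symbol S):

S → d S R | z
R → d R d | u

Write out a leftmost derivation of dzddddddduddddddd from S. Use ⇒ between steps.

S ⇒ dSR ⇒ dzR ⇒ dzdRd ⇒ dzddRdd ⇒ dzdddRddd ⇒ dzddddRdddd ⇒ dzdddddRddddd ⇒ dzddddddRdddddd ⇒ dzdddddddRddddddd ⇒ dzddddddduddddddd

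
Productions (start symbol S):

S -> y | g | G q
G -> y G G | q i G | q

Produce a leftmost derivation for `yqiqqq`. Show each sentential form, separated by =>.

S=>Gq=>yGGq=>yqiGGq=>yqiqGq=>yqiqqq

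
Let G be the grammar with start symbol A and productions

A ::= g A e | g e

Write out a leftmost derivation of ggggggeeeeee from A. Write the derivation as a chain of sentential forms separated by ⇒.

A ⇒ gAe ⇒ ggAee ⇒ gggAeee ⇒ ggggAeeee ⇒ gggggAeeeee ⇒ ggggggeeeeee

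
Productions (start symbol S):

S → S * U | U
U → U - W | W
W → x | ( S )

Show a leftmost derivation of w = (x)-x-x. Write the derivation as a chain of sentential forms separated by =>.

S => U   [S → U]
U => U-W   [U → U - W]
U-W => U-W-W   [U → U - W]
U-W-W => W-W-W   [U → W]
W-W-W => (S)-W-W   [W → ( S )]
(S)-W-W => (U)-W-W   [S → U]
(U)-W-W => (W)-W-W   [U → W]
(W)-W-W => (x)-W-W   [W → x]
(x)-W-W => (x)-x-W   [W → x]
(x)-x-W => (x)-x-x   [W → x]

S => U => U-W => U-W-W => W-W-W => (S)-W-W => (U)-W-W => (W)-W-W => (x)-W-W => (x)-x-W => (x)-x-x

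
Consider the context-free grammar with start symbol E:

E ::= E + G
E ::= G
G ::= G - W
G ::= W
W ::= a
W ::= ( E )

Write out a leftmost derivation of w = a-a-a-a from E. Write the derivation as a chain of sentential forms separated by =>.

E=>G=>G-W=>G-W-W=>G-W-W-W=>W-W-W-W=>a-W-W-W=>a-a-W-W=>a-a-a-W=>a-a-a-a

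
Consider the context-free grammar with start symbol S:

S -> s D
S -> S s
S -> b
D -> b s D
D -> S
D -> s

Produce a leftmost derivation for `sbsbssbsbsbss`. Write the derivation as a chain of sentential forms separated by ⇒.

S ⇒ sD   [S -> s D]
sD ⇒ sbsD   [D -> b s D]
sbsD ⇒ sbsbsD   [D -> b s D]
sbsbsD ⇒ sbsbsS   [D -> S]
sbsbsS ⇒ sbsbssD   [S -> s D]
sbsbssD ⇒ sbsbssbsD   [D -> b s D]
sbsbssbsD ⇒ sbsbssbsbsD   [D -> b s D]
sbsbssbsbsD ⇒ sbsbssbsbsbsD   [D -> b s D]
sbsbssbsbsbsD ⇒ sbsbssbsbsbss   [D -> s]

S ⇒ sD ⇒ sbsD ⇒ sbsbsD ⇒ sbsbsS ⇒ sbsbssD ⇒ sbsbssbsD ⇒ sbsbssbsbsD ⇒ sbsbssbsbsbsD ⇒ sbsbssbsbsbss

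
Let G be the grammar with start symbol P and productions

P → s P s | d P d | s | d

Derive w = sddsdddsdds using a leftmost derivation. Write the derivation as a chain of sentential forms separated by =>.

P => sPs   [P → s P s]
sPs => sdPds   [P → d P d]
sdPds => sddPdds   [P → d P d]
sddPdds => sddsPsdds   [P → s P s]
sddsPsdds => sddsdPdsdds   [P → d P d]
sddsdPdsdds => sddsdddsdds   [P → d]

P => sPs => sdPds => sddPdds => sddsPsdds => sddsdPdsdds => sddsdddsdds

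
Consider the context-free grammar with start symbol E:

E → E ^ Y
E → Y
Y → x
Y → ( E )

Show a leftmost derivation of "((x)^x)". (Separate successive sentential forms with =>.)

E => Y => (E) => (E^Y) => (Y^Y) => ((E)^Y) => ((Y)^Y) => ((x)^Y) => ((x)^x)

E => Y   [E → Y]
Y => (E)   [Y → ( E )]
(E) => (E^Y)   [E → E ^ Y]
(E^Y) => (Y^Y)   [E → Y]
(Y^Y) => ((E)^Y)   [Y → ( E )]
((E)^Y) => ((Y)^Y)   [E → Y]
((Y)^Y) => ((x)^Y)   [Y → x]
((x)^Y) => ((x)^x)   [Y → x]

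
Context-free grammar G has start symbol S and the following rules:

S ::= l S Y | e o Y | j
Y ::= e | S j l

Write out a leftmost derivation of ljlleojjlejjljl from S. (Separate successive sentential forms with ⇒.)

S ⇒ lSY   [S ::= l S Y]
lSY ⇒ ljY   [S ::= j]
ljY ⇒ ljSjl   [Y ::= S j l]
ljSjl ⇒ ljlSYjl   [S ::= l S Y]
ljlSYjl ⇒ ljllSYYjl   [S ::= l S Y]
ljllSYYjl ⇒ ljlleoYYYjl   [S ::= e o Y]
ljlleoYYYjl ⇒ ljlleoSjlYYjl   [Y ::= S j l]
ljlleoSjlYYjl ⇒ ljlleojjlYYjl   [S ::= j]
ljlleojjlYYjl ⇒ ljlleojjleYjl   [Y ::= e]
ljlleojjleYjl ⇒ ljlleojjleSjljl   [Y ::= S j l]
ljlleojjleSjljl ⇒ ljlleojjlejjljl   [S ::= j]

S ⇒ lSY ⇒ ljY ⇒ ljSjl ⇒ ljlSYjl ⇒ ljllSYYjl ⇒ ljlleoYYYjl ⇒ ljlleoSjlYYjl ⇒ ljlleojjlYYjl ⇒ ljlleojjleYjl ⇒ ljlleojjleSjljl ⇒ ljlleojjlejjljl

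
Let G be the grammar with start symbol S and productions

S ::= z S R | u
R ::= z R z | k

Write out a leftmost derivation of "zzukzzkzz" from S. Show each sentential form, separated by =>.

S => zSR   [S ::= z S R]
zSR => zzSRR   [S ::= z S R]
zzSRR => zzuRR   [S ::= u]
zzuRR => zzukR   [R ::= k]
zzukR => zzukzRz   [R ::= z R z]
zzukzRz => zzukzzRzz   [R ::= z R z]
zzukzzRzz => zzukzzkzz   [R ::= k]

S => zSR => zzSRR => zzuRR => zzukR => zzukzRz => zzukzzRzz => zzukzzkzz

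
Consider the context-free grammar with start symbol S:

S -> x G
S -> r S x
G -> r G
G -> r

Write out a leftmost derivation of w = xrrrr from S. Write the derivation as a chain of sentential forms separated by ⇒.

S ⇒ xG   [S -> x G]
xG ⇒ xrG   [G -> r G]
xrG ⇒ xrrG   [G -> r G]
xrrG ⇒ xrrrG   [G -> r G]
xrrrG ⇒ xrrrr   [G -> r]

S ⇒ xG ⇒ xrG ⇒ xrrG ⇒ xrrrG ⇒ xrrrr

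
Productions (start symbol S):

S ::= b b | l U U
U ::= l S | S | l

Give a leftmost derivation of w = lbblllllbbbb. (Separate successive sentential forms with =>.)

S=>lUU=>lSU=>lbbU=>lbbS=>lbblUU=>lbbllSU=>lbblllUUU=>lbbllllUU=>lbblllllSU=>lbblllllbbU=>lbblllllbbS=>lbblllllbbbb

S => lUU   [S ::= l U U]
lUU => lSU   [U ::= S]
lSU => lbbU   [S ::= b b]
lbbU => lbbS   [U ::= S]
lbbS => lbblUU   [S ::= l U U]
lbblUU => lbbllSU   [U ::= l S]
lbbllSU => lbblllUUU   [S ::= l U U]
lbblllUUU => lbbllllUU   [U ::= l]
lbbllllUU => lbblllllSU   [U ::= l S]
lbblllllSU => lbblllllbbU   [S ::= b b]
lbblllllbbU => lbblllllbbS   [U ::= S]
lbblllllbbS => lbblllllbbbb   [S ::= b b]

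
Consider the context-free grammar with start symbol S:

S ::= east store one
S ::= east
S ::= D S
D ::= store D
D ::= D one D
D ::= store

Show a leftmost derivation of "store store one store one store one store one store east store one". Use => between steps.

S => D S => D one D S => D one D one D S => D one D one D one D S => store D one D one D one D S => store D one D one D one D one D S => store store one D one D one D one D S => store store one store one D one D one D S => store store one store one store one D one D S => store store one store one store one store one D S => store store one store one store one store one store S => store store one store one store one store one store east store one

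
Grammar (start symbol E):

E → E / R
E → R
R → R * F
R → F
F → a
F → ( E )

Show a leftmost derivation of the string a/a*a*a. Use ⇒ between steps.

E ⇒ E/R   [E → E / R]
E/R ⇒ R/R   [E → R]
R/R ⇒ F/R   [R → F]
F/R ⇒ a/R   [F → a]
a/R ⇒ a/R*F   [R → R * F]
a/R*F ⇒ a/R*F*F   [R → R * F]
a/R*F*F ⇒ a/F*F*F   [R → F]
a/F*F*F ⇒ a/a*F*F   [F → a]
a/a*F*F ⇒ a/a*a*F   [F → a]
a/a*a*F ⇒ a/a*a*a   [F → a]

E⇒E/R⇒R/R⇒F/R⇒a/R⇒a/R*F⇒a/R*F*F⇒a/F*F*F⇒a/a*F*F⇒a/a*a*F⇒a/a*a*a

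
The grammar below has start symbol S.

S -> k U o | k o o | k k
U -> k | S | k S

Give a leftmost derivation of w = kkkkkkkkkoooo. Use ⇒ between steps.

S ⇒ kUo ⇒ kkSo ⇒ kkkUoo ⇒ kkkSoo ⇒ kkkkUooo ⇒ kkkkkSooo ⇒ kkkkkkUoooo ⇒ kkkkkkkSoooo ⇒ kkkkkkkkkoooo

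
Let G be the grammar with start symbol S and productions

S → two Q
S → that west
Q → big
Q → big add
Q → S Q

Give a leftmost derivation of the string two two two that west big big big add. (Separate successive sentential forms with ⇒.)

S ⇒ two Q ⇒ two S Q ⇒ two two Q Q ⇒ two two S Q Q ⇒ two two two Q Q Q ⇒ two two two S Q Q Q ⇒ two two two that west Q Q Q ⇒ two two two that west big Q Q ⇒ two two two that west big big Q ⇒ two two two that west big big big add

S ⇒ two Q   [S → two Q]
two Q ⇒ two S Q   [Q → S Q]
two S Q ⇒ two two Q Q   [S → two Q]
two two Q Q ⇒ two two S Q Q   [Q → S Q]
two two S Q Q ⇒ two two two Q Q Q   [S → two Q]
two two two Q Q Q ⇒ two two two S Q Q Q   [Q → S Q]
two two two S Q Q Q ⇒ two two two that west Q Q Q   [S → that west]
two two two that west Q Q Q ⇒ two two two that west big Q Q   [Q → big]
two two two that west big Q Q ⇒ two two two that west big big Q   [Q → big]
two two two that west big big Q ⇒ two two two that west big big big add   [Q → big add]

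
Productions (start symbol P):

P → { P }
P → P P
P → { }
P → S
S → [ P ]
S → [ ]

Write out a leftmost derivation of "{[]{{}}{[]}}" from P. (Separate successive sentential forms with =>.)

P=>{P}=>{PP}=>{PPP}=>{SPP}=>{[]PP}=>{[]{P}P}=>{[]{{}}P}=>{[]{{}}{P}}=>{[]{{}}{S}}=>{[]{{}}{[]}}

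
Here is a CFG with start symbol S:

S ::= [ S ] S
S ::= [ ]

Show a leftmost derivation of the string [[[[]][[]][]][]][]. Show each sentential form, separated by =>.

S => [S]S   [S ::= [ S ] S]
[S]S => [[S]S]S   [S ::= [ S ] S]
[[S]S]S => [[[S]S]S]S   [S ::= [ S ] S]
[[[S]S]S]S => [[[[]]S]S]S   [S ::= [ ]]
[[[[]]S]S]S => [[[[]][S]S]S]S   [S ::= [ S ] S]
[[[[]][S]S]S]S => [[[[]][[]]S]S]S   [S ::= [ ]]
[[[[]][[]]S]S]S => [[[[]][[]][]]S]S   [S ::= [ ]]
[[[[]][[]][]]S]S => [[[[]][[]][]][]]S   [S ::= [ ]]
[[[[]][[]][]][]]S => [[[[]][[]][]][]][]   [S ::= [ ]]

S => [S]S => [[S]S]S => [[[S]S]S]S => [[[[]]S]S]S => [[[[]][S]S]S]S => [[[[]][[]]S]S]S => [[[[]][[]][]]S]S => [[[[]][[]][]][]]S => [[[[]][[]][]][]][]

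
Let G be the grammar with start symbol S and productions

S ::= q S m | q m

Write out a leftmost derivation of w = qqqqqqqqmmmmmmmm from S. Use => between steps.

S => qSm   [S ::= q S m]
qSm => qqSmm   [S ::= q S m]
qqSmm => qqqSmmm   [S ::= q S m]
qqqSmmm => qqqqSmmmm   [S ::= q S m]
qqqqSmmmm => qqqqqSmmmmm   [S ::= q S m]
qqqqqSmmmmm => qqqqqqSmmmmmm   [S ::= q S m]
qqqqqqSmmmmmm => qqqqqqqSmmmmmmm   [S ::= q S m]
qqqqqqqSmmmmmmm => qqqqqqqqmmmmmmmm   [S ::= q m]

S=>qSm=>qqSmm=>qqqSmmm=>qqqqSmmmm=>qqqqqSmmmmm=>qqqqqqSmmmmmm=>qqqqqqqSmmmmmmm=>qqqqqqqqmmmmmmmm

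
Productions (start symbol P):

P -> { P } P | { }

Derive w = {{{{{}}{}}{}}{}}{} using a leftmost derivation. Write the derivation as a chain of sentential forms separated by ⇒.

P ⇒ {P}P ⇒ {{P}P}P ⇒ {{{P}P}P}P ⇒ {{{{P}P}P}P}P ⇒ {{{{{}}P}P}P}P ⇒ {{{{{}}{}}P}P}P ⇒ {{{{{}}{}}{}}P}P ⇒ {{{{{}}{}}{}}{}}P ⇒ {{{{{}}{}}{}}{}}{}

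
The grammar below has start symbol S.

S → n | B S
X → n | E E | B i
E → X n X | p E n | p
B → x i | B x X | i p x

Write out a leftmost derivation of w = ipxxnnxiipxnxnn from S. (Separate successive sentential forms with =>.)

S => BS => BxXS => BxXxXS => BxXxXxXS => ipxxXxXxXS => ipxxEExXxXS => ipxxXnXExXxXS => ipxxnnXExXxXS => ipxxnnBiExXxXS => ipxxnnxiiExXxXS => ipxxnnxiipxXxXS => ipxxnnxiipxnxXS => ipxxnnxiipxnxnS => ipxxnnxiipxnxnn

S => BS   [S → B S]
BS => BxXS   [B → B x X]
BxXS => BxXxXS   [B → B x X]
BxXxXS => BxXxXxXS   [B → B x X]
BxXxXxXS => ipxxXxXxXS   [B → i p x]
ipxxXxXxXS => ipxxEExXxXS   [X → E E]
ipxxEExXxXS => ipxxXnXExXxXS   [E → X n X]
ipxxXnXExXxXS => ipxxnnXExXxXS   [X → n]
ipxxnnXExXxXS => ipxxnnBiExXxXS   [X → B i]
ipxxnnBiExXxXS => ipxxnnxiiExXxXS   [B → x i]
ipxxnnxiiExXxXS => ipxxnnxiipxXxXS   [E → p]
ipxxnnxiipxXxXS => ipxxnnxiipxnxXS   [X → n]
ipxxnnxiipxnxXS => ipxxnnxiipxnxnS   [X → n]
ipxxnnxiipxnxnS => ipxxnnxiipxnxnn   [S → n]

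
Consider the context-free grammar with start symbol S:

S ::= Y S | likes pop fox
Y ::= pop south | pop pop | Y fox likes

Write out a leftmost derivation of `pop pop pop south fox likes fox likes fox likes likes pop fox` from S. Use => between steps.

S => Y S => pop pop S => pop pop Y S => pop pop Y fox likes S => pop pop Y fox likes fox likes S => pop pop Y fox likes fox likes fox likes S => pop pop pop south fox likes fox likes fox likes S => pop pop pop south fox likes fox likes fox likes likes pop fox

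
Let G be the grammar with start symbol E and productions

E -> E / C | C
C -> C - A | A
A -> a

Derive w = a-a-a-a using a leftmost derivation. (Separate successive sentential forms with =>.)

E => C => C-A => C-A-A => C-A-A-A => A-A-A-A => a-A-A-A => a-a-A-A => a-a-a-A => a-a-a-a

E => C   [E -> C]
C => C-A   [C -> C - A]
C-A => C-A-A   [C -> C - A]
C-A-A => C-A-A-A   [C -> C - A]
C-A-A-A => A-A-A-A   [C -> A]
A-A-A-A => a-A-A-A   [A -> a]
a-A-A-A => a-a-A-A   [A -> a]
a-a-A-A => a-a-a-A   [A -> a]
a-a-a-A => a-a-a-a   [A -> a]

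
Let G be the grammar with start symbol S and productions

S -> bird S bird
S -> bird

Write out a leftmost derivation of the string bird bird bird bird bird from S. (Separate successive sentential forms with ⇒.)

S ⇒ bird S bird ⇒ bird bird S bird bird ⇒ bird bird bird bird bird

S ⇒ bird S bird   [S -> bird S bird]
bird S bird ⇒ bird bird S bird bird   [S -> bird S bird]
bird bird S bird bird ⇒ bird bird bird bird bird   [S -> bird]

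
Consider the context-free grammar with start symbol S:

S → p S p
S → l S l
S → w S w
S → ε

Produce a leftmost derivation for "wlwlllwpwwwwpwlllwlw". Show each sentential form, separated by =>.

S => wSw => wlSlw => wlwSwlw => wlwlSlwlw => wlwllSllwlw => wlwlllSlllwlw => wlwlllwSwlllwlw => wlwlllwpSpwlllwlw => wlwlllwpwSwpwlllwlw => wlwlllwpwwSwwpwlllwlw => wlwlllwpwwwwpwlllwlw

S => wSw   [S → w S w]
wSw => wlSlw   [S → l S l]
wlSlw => wlwSwlw   [S → w S w]
wlwSwlw => wlwlSlwlw   [S → l S l]
wlwlSlwlw => wlwllSllwlw   [S → l S l]
wlwllSllwlw => wlwlllSlllwlw   [S → l S l]
wlwlllSlllwlw => wlwlllwSwlllwlw   [S → w S w]
wlwlllwSwlllwlw => wlwlllwpSpwlllwlw   [S → p S p]
wlwlllwpSpwlllwlw => wlwlllwpwSwpwlllwlw   [S → w S w]
wlwlllwpwSwpwlllwlw => wlwlllwpwwSwwpwlllwlw   [S → w S w]
wlwlllwpwwSwwpwlllwlw => wlwlllwpwwwwpwlllwlw   [S → ε]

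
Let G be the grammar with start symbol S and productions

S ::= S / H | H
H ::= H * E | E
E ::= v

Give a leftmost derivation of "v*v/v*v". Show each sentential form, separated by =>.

S=>S/H=>H/H=>H*E/H=>E*E/H=>v*E/H=>v*v/H=>v*v/H*E=>v*v/E*E=>v*v/v*E=>v*v/v*v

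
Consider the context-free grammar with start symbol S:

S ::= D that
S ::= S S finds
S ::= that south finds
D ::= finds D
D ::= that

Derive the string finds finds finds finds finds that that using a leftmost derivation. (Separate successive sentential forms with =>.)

S => D that => finds D that => finds finds D that => finds finds finds D that => finds finds finds finds D that => finds finds finds finds finds D that => finds finds finds finds finds that that

S => D that   [S ::= D that]
D that => finds D that   [D ::= finds D]
finds D that => finds finds D that   [D ::= finds D]
finds finds D that => finds finds finds D that   [D ::= finds D]
finds finds finds D that => finds finds finds finds D that   [D ::= finds D]
finds finds finds finds D that => finds finds finds finds finds D that   [D ::= finds D]
finds finds finds finds finds D that => finds finds finds finds finds that that   [D ::= that]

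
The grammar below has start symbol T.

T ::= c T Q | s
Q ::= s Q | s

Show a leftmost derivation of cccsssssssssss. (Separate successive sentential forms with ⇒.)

T ⇒ cTQ ⇒ ccTQQ ⇒ cccTQQQ ⇒ cccsQQQ ⇒ cccssQQQ ⇒ cccsssQQQ ⇒ cccssssQQQ ⇒ cccsssssQQQ ⇒ cccssssssQQQ ⇒ cccsssssssQQ ⇒ cccssssssssQ ⇒ cccsssssssssQ ⇒ cccssssssssssQ ⇒ cccsssssssssss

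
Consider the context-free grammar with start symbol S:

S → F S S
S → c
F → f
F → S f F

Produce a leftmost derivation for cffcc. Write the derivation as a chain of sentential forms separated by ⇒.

S ⇒ FSS ⇒ SfFSS ⇒ cfFSS ⇒ cffSS ⇒ cffcS ⇒ cffcc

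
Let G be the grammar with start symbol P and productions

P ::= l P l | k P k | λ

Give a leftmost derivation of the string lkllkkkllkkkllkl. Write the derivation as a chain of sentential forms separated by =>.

P=>lPl=>lkPkl=>lklPlkl=>lkllPllkl=>lkllkPkllkl=>lkllkkPkkllkl=>lkllkkkPkkkllkl=>lkllkkklPlkkkllkl=>lkllkkkllkkkllkl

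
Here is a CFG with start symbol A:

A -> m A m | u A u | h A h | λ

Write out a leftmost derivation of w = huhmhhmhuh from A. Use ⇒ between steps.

A ⇒ hAh   [A -> h A h]
hAh ⇒ huAuh   [A -> u A u]
huAuh ⇒ huhAhuh   [A -> h A h]
huhAhuh ⇒ huhmAmhuh   [A -> m A m]
huhmAmhuh ⇒ huhmhAhmhuh   [A -> h A h]
huhmhAhmhuh ⇒ huhmhhmhuh   [A -> λ]

A ⇒ hAh ⇒ huAuh ⇒ huhAhuh ⇒ huhmAmhuh ⇒ huhmhAhmhuh ⇒ huhmhhmhuh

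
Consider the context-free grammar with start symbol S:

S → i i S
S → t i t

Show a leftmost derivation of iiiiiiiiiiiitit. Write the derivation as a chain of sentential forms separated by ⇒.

S ⇒ iiS ⇒ iiiiS ⇒ iiiiiiS ⇒ iiiiiiiiS ⇒ iiiiiiiiiiS ⇒ iiiiiiiiiiiiS ⇒ iiiiiiiiiiiitit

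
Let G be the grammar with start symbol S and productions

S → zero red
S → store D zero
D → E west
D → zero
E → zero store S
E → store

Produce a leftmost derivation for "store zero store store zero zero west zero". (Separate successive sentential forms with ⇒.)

S ⇒ store D zero   [S → store D zero]
store D zero ⇒ store E west zero   [D → E west]
store E west zero ⇒ store zero store S west zero   [E → zero store S]
store zero store S west zero ⇒ store zero store store D zero west zero   [S → store D zero]
store zero store store D zero west zero ⇒ store zero store store zero zero west zero   [D → zero]

S ⇒ store D zero ⇒ store E west zero ⇒ store zero store S west zero ⇒ store zero store store D zero west zero ⇒ store zero store store zero zero west zero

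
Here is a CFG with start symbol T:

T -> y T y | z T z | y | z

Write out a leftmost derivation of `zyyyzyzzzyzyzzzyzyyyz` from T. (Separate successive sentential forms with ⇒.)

T⇒zTz⇒zyTyz⇒zyyTyyz⇒zyyyTyyyz⇒zyyyzTzyyyz⇒zyyyzyTyzyyyz⇒zyyyzyzTzyzyyyz⇒zyyyzyzzTzzyzyyyz⇒zyyyzyzzzTzzzyzyyyz⇒zyyyzyzzzyTyzzzyzyyyz⇒zyyyzyzzzyzyzzzyzyyyz

T ⇒ zTz   [T -> z T z]
zTz ⇒ zyTyz   [T -> y T y]
zyTyz ⇒ zyyTyyz   [T -> y T y]
zyyTyyz ⇒ zyyyTyyyz   [T -> y T y]
zyyyTyyyz ⇒ zyyyzTzyyyz   [T -> z T z]
zyyyzTzyyyz ⇒ zyyyzyTyzyyyz   [T -> y T y]
zyyyzyTyzyyyz ⇒ zyyyzyzTzyzyyyz   [T -> z T z]
zyyyzyzTzyzyyyz ⇒ zyyyzyzzTzzyzyyyz   [T -> z T z]
zyyyzyzzTzzyzyyyz ⇒ zyyyzyzzzTzzzyzyyyz   [T -> z T z]
zyyyzyzzzTzzzyzyyyz ⇒ zyyyzyzzzyTyzzzyzyyyz   [T -> y T y]
zyyyzyzzzyTyzzzyzyyyz ⇒ zyyyzyzzzyzyzzzyzyyyz   [T -> z]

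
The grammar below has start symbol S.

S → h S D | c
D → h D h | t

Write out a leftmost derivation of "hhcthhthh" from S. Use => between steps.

S => hSD   [S → h S D]
hSD => hhSDD   [S → h S D]
hhSDD => hhcDD   [S → c]
hhcDD => hhctD   [D → t]
hhctD => hhcthDh   [D → h D h]
hhcthDh => hhcthhDhh   [D → h D h]
hhcthhDhh => hhcthhthh   [D → t]

S=>hSD=>hhSDD=>hhcDD=>hhctD=>hhcthDh=>hhcthhDhh=>hhcthhthh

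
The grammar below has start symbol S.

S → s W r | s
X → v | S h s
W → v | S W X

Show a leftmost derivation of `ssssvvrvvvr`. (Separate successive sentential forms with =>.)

S => sWr => sSWXr => ssWXr => ssSWXXr => sssWrWXXr => sssSWXrWXXr => ssssWXrWXXr => ssssvXrWXXr => ssssvvrWXXr => ssssvvrvXXr => ssssvvrvvXr => ssssvvrvvvr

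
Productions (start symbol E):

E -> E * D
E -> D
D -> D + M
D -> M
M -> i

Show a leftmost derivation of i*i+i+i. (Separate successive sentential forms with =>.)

E => E*D => D*D => M*D => i*D => i*D+M => i*D+M+M => i*M+M+M => i*i+M+M => i*i+i+M => i*i+i+i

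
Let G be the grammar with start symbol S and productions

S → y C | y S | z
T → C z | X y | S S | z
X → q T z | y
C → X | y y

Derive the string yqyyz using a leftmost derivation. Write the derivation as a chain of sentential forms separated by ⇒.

S ⇒ yC ⇒ yX ⇒ yqTz ⇒ yqXyz ⇒ yqyyz

S ⇒ yC   [S → y C]
yC ⇒ yX   [C → X]
yX ⇒ yqTz   [X → q T z]
yqTz ⇒ yqXyz   [T → X y]
yqXyz ⇒ yqyyz   [X → y]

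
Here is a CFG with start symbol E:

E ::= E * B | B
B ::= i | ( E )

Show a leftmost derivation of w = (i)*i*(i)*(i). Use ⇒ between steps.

E ⇒ E*B   [E ::= E * B]
E*B ⇒ E*B*B   [E ::= E * B]
E*B*B ⇒ E*B*B*B   [E ::= E * B]
E*B*B*B ⇒ B*B*B*B   [E ::= B]
B*B*B*B ⇒ (E)*B*B*B   [B ::= ( E )]
(E)*B*B*B ⇒ (B)*B*B*B   [E ::= B]
(B)*B*B*B ⇒ (i)*B*B*B   [B ::= i]
(i)*B*B*B ⇒ (i)*i*B*B   [B ::= i]
(i)*i*B*B ⇒ (i)*i*(E)*B   [B ::= ( E )]
(i)*i*(E)*B ⇒ (i)*i*(B)*B   [E ::= B]
(i)*i*(B)*B ⇒ (i)*i*(i)*B   [B ::= i]
(i)*i*(i)*B ⇒ (i)*i*(i)*(E)   [B ::= ( E )]
(i)*i*(i)*(E) ⇒ (i)*i*(i)*(B)   [E ::= B]
(i)*i*(i)*(B) ⇒ (i)*i*(i)*(i)   [B ::= i]

E ⇒ E*B ⇒ E*B*B ⇒ E*B*B*B ⇒ B*B*B*B ⇒ (E)*B*B*B ⇒ (B)*B*B*B ⇒ (i)*B*B*B ⇒ (i)*i*B*B ⇒ (i)*i*(E)*B ⇒ (i)*i*(B)*B ⇒ (i)*i*(i)*B ⇒ (i)*i*(i)*(E) ⇒ (i)*i*(i)*(B) ⇒ (i)*i*(i)*(i)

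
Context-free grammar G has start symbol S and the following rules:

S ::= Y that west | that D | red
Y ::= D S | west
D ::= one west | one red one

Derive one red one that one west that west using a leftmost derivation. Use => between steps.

S => Y that west => D S that west => one red one S that west => one red one that D that west => one red one that one west that west

S => Y that west   [S ::= Y that west]
Y that west => D S that west   [Y ::= D S]
D S that west => one red one S that west   [D ::= one red one]
one red one S that west => one red one that D that west   [S ::= that D]
one red one that D that west => one red one that one west that west   [D ::= one west]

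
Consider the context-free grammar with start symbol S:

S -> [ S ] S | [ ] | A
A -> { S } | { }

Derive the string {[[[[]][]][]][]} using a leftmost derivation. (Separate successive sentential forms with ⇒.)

S⇒A⇒{S}⇒{[S]S}⇒{[[S]S]S}⇒{[[[S]S]S]S}⇒{[[[[]]S]S]S}⇒{[[[[]][]]S]S}⇒{[[[[]][]][]]S}⇒{[[[[]][]][]][]}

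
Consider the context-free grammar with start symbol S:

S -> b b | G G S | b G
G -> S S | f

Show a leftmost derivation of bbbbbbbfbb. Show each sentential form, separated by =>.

S => GGS   [S -> G G S]
GGS => SSGS   [G -> S S]
SSGS => bGSGS   [S -> b G]
bGSGS => bSSSGS   [G -> S S]
bSSSGS => bbbSSGS   [S -> b b]
bbbSSGS => bbbbbSGS   [S -> b b]
bbbbbSGS => bbbbbbbGS   [S -> b b]
bbbbbbbGS => bbbbbbbfS   [G -> f]
bbbbbbbfS => bbbbbbbfbb   [S -> b b]

S => GGS => SSGS => bGSGS => bSSSGS => bbbSSGS => bbbbbSGS => bbbbbbbGS => bbbbbbbfS => bbbbbbbfbb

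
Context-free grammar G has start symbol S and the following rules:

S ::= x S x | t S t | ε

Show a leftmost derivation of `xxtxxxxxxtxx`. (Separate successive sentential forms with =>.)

S => xSx => xxSxx => xxtStxx => xxtxSxtxx => xxtxxSxxtxx => xxtxxxSxxxtxx => xxtxxxxxxtxx

S => xSx   [S ::= x S x]
xSx => xxSxx   [S ::= x S x]
xxSxx => xxtStxx   [S ::= t S t]
xxtStxx => xxtxSxtxx   [S ::= x S x]
xxtxSxtxx => xxtxxSxxtxx   [S ::= x S x]
xxtxxSxxtxx => xxtxxxSxxxtxx   [S ::= x S x]
xxtxxxSxxxtxx => xxtxxxxxxtxx   [S ::= ε]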